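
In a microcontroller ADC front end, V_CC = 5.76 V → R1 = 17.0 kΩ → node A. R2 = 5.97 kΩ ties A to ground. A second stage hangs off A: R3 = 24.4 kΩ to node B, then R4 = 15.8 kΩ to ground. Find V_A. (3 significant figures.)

V_A ≈ 1.35 V

The second stage (R3 + R4 = 40.20 kΩ) loads node A in parallel with R2.
Effective lower resistance at A: R2 ‖ 40.20 = 5.198 kΩ.
V_A = 5.76 × 5.198/(17.0 + 5.198) = 1.349 V.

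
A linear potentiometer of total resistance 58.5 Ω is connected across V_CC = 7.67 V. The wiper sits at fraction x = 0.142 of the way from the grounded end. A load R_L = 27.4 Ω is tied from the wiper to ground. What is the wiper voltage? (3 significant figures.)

V_out ≈ 0.864 V

The pot divides into 50.19 Ω above the wiper and 8.307 Ω below.
R_L loads the lower segment: effective lower R = 6.374 Ω.
V_out = 7.67 × 6.374/(50.19 + 6.374) = 0.8643 V.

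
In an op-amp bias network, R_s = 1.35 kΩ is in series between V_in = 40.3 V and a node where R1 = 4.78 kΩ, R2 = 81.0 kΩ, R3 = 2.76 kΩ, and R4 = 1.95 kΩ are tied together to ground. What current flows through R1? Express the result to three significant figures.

I ≈ 3.40 mA

Parallel bank: R_p = 1/(1/4.78 + 1/81.0 + 1/2.76 + 1/1.95) = 0.9118 kΩ.
Node voltage V_A = V_in · R_p/(R_s + R_p) = 40.3 × 0.4031 = 16.25 V.
Branch current I = V_A/R1 = 16.25/4.78 = 3.399 mA.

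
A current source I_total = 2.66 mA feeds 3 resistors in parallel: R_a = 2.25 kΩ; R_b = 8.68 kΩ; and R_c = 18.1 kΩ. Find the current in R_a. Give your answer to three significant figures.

I ≈ 1.92 mA

ΣG = 1/2.25 + 1/8.68 + 1/18.1 = 0.6149.
By the current-divider rule, I = I_total · G_k/ΣG = 2.66 × 0.7228 = 1.923 mA.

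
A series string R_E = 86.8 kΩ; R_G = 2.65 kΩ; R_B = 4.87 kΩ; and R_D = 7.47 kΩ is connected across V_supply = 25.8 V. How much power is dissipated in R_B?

ΣR = 101.8 kΩ → I = 25.8/101.8 = 0.2535 mA.
V(R_B) = I·R = 1.234 V; P = V·I = 1.234 × 0.2535 = 0.3129 mW.

P ≈ 0.313 mW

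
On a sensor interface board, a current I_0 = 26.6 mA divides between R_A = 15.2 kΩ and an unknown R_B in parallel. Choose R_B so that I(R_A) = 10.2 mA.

R_B ≈ 9.45 kΩ

In a two-way split, I_A/I_0 = R_B/(R_A + R_B).
10.2/26.6 = R_B/(R_A + R_B) → R_B = R_A · (0.3835)/(1 − 0.3835) = 15.2 × 0.6220 = 9.454 kΩ.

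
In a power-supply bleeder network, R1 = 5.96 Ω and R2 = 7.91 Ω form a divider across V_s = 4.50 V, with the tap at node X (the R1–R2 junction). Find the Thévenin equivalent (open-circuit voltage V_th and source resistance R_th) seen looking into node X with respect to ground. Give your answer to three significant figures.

V_th ≈ 2.57 V, R_th ≈ 3.40 Ω

Open-circuit (no load on X): V_th = V_s · R2/(R1 + R2) = 4.50 × 7.91/(5.960 + 7.91) = 2.566 V.
With V_s suppressed (replaced by a short), R_th = R1 ‖ R2 = (5.960 × 7.91)/(5.960 + 7.91) = 3.399 Ω.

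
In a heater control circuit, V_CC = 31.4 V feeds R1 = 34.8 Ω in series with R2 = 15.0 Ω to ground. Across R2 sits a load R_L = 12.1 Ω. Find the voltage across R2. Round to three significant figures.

The load sits in parallel with R2, giving an effective lower resistance R2' = R2·R_L/(R2+R_L) = 6.697 Ω.
Voltage divider with the loaded lower leg: V_out = 31.4 × 6.697/(34.8 + 6.697) = 31.4 × 0.1614 = 5.068 V.

V_out ≈ 5.07 V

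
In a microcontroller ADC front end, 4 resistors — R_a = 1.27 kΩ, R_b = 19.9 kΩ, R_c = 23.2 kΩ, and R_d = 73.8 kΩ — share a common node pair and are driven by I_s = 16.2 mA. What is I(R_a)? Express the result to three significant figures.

ΣG = 1/1.27 + 1/19.9 + 1/23.2 + 1/73.8 = 0.8943.
By the current-divider rule, I = I_s · G_k/ΣG = 16.2 × 0.8805 = 14.26 mA.

I ≈ 14.3 mA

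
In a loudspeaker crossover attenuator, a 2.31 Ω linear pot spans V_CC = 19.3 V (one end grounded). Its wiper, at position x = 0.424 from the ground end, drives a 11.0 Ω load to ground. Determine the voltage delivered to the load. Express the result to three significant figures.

Split the track: R_lower = x·R_p = 0.9794 Ω, R_upper = (1−x)·R_p = 1.331 Ω.
(x·R_p) ‖ R_L = 0.8994 Ω.
Loaded-divider output: V_out = 19.3 × 0.4033 = 7.784 V.

V_out ≈ 7.78 V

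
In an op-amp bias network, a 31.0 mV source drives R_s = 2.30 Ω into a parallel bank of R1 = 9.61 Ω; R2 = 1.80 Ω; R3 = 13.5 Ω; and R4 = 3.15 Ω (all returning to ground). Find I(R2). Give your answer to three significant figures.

Equivalent of the parallel group: R_p = 0.9513 Ω.
Node voltage V_A = V_in · R_p/(R_s + R_p) = 31.0 × 0.2926 = 9.071 mV.
I(R2) = V_A / R2 = 9.071/1.80 = 5.039 mA.
(Check via current divider: I_total = 9.535 mA; share G_k/ΣG = 0.5285 → same result.)

I ≈ 5.04 mA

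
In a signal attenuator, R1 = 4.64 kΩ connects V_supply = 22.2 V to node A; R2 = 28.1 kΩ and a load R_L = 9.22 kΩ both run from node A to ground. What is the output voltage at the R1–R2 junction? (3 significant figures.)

V_out ≈ 13.3 V

R2 ‖ R_L = (28.1 × 9.22)/(28.1 + 9.22) = 6.942 kΩ.
Now apply the divider: V_out = 22.2 × 0.5994 = 13.31 V.
(Unloaded it would be 19.1 V; the load pulls it down.)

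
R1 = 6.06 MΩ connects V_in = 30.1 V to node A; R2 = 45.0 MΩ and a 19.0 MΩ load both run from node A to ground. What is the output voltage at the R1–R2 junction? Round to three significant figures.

V_out ≈ 20.7 V

First combine the lower leg with the load: R2 ‖ R_L = 13.36 MΩ.
Now apply the divider: V_out = 30.1 × 0.6879 = 20.71 V.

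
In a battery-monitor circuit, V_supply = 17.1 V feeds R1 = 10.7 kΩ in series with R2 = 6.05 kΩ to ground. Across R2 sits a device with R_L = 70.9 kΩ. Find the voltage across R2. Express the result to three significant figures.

The load sits in parallel with R2, giving an effective lower resistance R2' = R2·R_L/(R2+R_L) = 5.574 kΩ.
Now apply the divider: V_out = 17.1 × 0.3425 = 5.857 V.

V_out ≈ 5.86 V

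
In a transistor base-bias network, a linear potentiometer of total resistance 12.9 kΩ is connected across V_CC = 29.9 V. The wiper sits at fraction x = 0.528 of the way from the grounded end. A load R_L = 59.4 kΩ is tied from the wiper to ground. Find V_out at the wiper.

Split the track: R_lower = x·R_p = 6.811 kΩ, R_upper = (1−x)·R_p = 6.089 kΩ.
R_L loads the lower segment: effective lower R = 6.111 kΩ.
V_out = 29.9 × 6.111/(6.089 + 6.111) = 14.98 V.

V_out ≈ 15.0 V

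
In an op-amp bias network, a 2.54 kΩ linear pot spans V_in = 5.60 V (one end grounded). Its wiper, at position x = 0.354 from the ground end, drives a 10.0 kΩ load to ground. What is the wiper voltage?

V_out ≈ 1.87 V

The pot divides into 1.641 kΩ above the wiper and 0.8992 kΩ below.
R_L loads the lower segment: effective lower R = 0.8250 kΩ.
V_out = 5.60 × 0.8250/(1.641 + 0.8250) = 1.874 V.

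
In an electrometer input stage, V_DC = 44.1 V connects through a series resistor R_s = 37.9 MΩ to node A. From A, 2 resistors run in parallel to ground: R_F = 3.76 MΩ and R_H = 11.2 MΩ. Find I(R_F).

I ≈ 0.811 µA

Equivalent of the parallel group: R_p = 2.815 MΩ.
V_A by voltage divider: V_A = 44.1 × 2.815/(37.9 + 2.815) = 3.049 V.
Branch current I = V_A/R_F = 3.049/3.76 = 0.8109 µA.
(Equivalently: I_total = 1.083 µA, then current-divider fraction G_k/ΣG = 0.7487.)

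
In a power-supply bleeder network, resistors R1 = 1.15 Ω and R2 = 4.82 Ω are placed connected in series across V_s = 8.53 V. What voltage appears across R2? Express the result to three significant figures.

V ≈ 6.89 V

Series total: ΣR = 1.15 + 4.82 = 5.970 Ω.
V = V_s · R/ΣR = 8.53 × 0.8074 = 6.887 V.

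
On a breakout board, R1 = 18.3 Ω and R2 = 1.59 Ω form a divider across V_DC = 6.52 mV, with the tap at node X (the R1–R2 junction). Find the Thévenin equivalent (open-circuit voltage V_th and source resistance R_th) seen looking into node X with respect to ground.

V_th ≈ 0.521 mV, R_th ≈ 1.46 Ω

V_th is the unloaded tap voltage: V_DC · R2/(R1+R2) = 6.52 × 0.07994 = 0.5212 mV.
Zeroing V_DC shorts the top of R1 to ground, so R_th = R1 ‖ R2 = 1.463 Ω.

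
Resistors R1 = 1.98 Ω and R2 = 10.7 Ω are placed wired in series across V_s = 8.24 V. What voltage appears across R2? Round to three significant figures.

Total series resistance ΣR = 1.98 + 10.7 = 12.68 Ω.
Voltage divider: V = V_s · (10.70 / 12.68) = 8.24 × 0.8438 = 6.953 V.

V ≈ 6.95 V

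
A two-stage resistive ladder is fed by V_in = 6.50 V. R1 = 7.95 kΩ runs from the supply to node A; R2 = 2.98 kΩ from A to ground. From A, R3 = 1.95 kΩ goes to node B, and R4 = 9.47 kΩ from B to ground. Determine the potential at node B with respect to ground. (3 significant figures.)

V_B ≈ 1.24 V

Looking into the second stage from A: R3 + R4 = 11.42 kΩ appears in parallel with R2.
R2 ‖ (R3+R4) = 2.363 kΩ.
So V_A = 6.50 × 0.2292 = 1.489 V.
Then the unloaded second divider: V_B = V_A × R4/(R3+R4) = 1.489 × 0.8292 = 1.235 V.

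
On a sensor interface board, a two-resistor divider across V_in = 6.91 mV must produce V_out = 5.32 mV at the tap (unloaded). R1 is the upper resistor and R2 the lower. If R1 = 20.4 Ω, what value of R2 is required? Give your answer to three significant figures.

Required fraction k = V_out/V_in = 0.7699.
Rearranging, R2 = R1·k/(1−k) = 20.4 × 3.346 = 68.26 Ω.

R2 ≈ 68.3 Ω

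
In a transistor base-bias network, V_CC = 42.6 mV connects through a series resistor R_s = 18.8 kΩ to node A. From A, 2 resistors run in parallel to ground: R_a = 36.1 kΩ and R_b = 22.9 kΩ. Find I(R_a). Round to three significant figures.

I ≈ 0.504 µA

Combine the parallel branches: R_p = (1/36.1 + 1/22.9)⁻¹ = 14.01 kΩ.
V_A by voltage divider: V_A = 42.6 × 14.01/(18.8 + 14.01) = 18.19 mV.
I(R_a) = V_A / R_a = 18.19/36.1 = 0.5039 µA.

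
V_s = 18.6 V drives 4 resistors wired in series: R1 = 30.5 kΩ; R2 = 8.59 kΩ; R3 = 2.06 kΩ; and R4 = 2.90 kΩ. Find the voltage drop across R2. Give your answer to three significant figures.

Total series resistance ΣR = 30.5 + 8.59 + 2.06 + 2.90 = 44.05 kΩ.
V = V_s · R/ΣR = 18.6 × 0.1950 = 3.627 V.

V ≈ 3.63 V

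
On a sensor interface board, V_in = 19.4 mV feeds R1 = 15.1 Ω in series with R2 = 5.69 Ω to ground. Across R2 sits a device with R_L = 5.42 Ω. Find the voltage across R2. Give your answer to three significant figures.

V_out ≈ 3.01 mV

The load sits in parallel with R2, giving an effective lower resistance R2' = R2·R_L/(R2+R_L) = 2.776 Ω.
Voltage divider with the loaded lower leg: V_out = 19.4 × 2.776/(15.1 + 2.776) = 19.4 × 0.1553 = 3.013 mV.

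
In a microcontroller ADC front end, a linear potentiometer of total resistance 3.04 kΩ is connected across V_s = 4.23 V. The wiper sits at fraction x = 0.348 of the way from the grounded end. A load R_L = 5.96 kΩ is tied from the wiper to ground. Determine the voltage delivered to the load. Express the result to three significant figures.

Split the track: R_lower = x·R_p = 1.058 kΩ, R_upper = (1−x)·R_p = 1.982 kΩ.
R_L loads the lower segment: effective lower R = 0.8984 kΩ.
V_out = 4.23 × 0.8984/(1.982 + 0.8984) = 1.319 V.

V_out ≈ 1.32 V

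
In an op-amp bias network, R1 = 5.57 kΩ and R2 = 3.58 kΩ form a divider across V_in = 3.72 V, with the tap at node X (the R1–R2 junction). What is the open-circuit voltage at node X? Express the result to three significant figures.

With X open, the divider is unloaded: V_th = 3.72 × 3.58/9.150 = 1.455 V.

V_th ≈ 1.46 V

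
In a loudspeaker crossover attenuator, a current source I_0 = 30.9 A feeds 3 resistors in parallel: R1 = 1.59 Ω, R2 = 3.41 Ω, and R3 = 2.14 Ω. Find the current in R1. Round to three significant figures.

Conductances: ΣG = 1/1.59 + 1/3.41 + 1/2.14 = 1.389 (1/Ω).
Current divider: I(R1) = I_0 · G_k/ΣG = 30.9 × (0.6289/1.389) = 30.9 × 0.4526 = 13.99 A.

I ≈ 14.0 A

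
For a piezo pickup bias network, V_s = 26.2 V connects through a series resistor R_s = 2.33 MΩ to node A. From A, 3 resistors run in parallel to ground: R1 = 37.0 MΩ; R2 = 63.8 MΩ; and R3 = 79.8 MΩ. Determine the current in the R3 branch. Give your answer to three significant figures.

I ≈ 0.291 µA

Combine the parallel branches: R_p = (1/37.0 + 1/63.8 + 1/79.8)⁻¹ = 18.11 MΩ.
V_A by voltage divider: V_A = 26.2 × 18.11/(2.33 + 18.11) = 23.21 V.
Branch current I = V_A/R3 = 23.21/79.8 = 0.2909 µA.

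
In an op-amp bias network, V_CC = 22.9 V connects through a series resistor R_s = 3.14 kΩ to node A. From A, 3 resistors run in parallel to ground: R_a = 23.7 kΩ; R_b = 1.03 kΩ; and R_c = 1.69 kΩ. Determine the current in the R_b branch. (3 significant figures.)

Parallel bank: R_p = 1/(1/23.7 + 1/1.03 + 1/1.69) = 0.6231 kΩ.
V_A = 22.9 × 0.6231/3.763 = 3.792 V.
I(R_b) = V_A / R_b = 3.792/1.03 = 3.682 mA.

I ≈ 3.68 mA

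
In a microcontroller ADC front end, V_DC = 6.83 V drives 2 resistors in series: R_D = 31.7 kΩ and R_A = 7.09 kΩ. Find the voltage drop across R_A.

V ≈ 1.25 V

ΣR = 31.7 + 7.09 = 38.79 kΩ.
V = V_DC · R/ΣR = 6.83 × 0.1828 = 1.248 V.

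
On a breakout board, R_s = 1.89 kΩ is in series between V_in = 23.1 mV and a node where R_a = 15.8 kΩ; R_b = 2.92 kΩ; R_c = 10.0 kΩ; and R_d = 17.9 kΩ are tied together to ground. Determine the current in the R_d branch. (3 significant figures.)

Parallel bank: R_p = 1/(1/15.8 + 1/2.92 + 1/10.0 + 1/17.9) = 1.781 kΩ.
V_A = 23.1 × 1.781/3.671 = 11.21 mV.
I(R_d) = V_A / R_d = 11.21/17.9 = 0.6260 µA.

I ≈ 0.626 µA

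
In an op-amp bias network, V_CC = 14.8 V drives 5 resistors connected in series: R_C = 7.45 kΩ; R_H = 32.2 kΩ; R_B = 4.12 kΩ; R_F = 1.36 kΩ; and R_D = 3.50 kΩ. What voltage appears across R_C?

V ≈ 2.27 V

Total series resistance ΣR = 7.45 + 32.2 + 4.12 + 1.36 + 3.50 = 48.63 kΩ.
By the voltage-divider rule, V = 14.8 × 7.450/48.63 = 2.267 V.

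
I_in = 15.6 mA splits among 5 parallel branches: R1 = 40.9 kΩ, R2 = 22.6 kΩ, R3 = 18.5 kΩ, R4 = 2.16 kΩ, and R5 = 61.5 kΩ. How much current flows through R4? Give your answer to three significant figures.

I ≈ 12.0 mA

ΣG = 1/40.9 + 1/22.6 + 1/18.5 + 1/2.16 + 1/61.5 = 0.6020.
R4 takes the fraction G_k/ΣG = 0.4630/0.6020 = 0.7691, so I = 15.6 × 0.7691 = 12.00 mA.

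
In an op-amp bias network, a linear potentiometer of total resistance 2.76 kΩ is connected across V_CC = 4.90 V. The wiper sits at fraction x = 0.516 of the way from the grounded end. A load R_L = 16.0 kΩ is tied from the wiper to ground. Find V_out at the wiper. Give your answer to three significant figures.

Split the track: R_lower = x·R_p = 1.424 kΩ, R_upper = (1−x)·R_p = 1.336 kΩ.
Lower segment in parallel with the load: 1.424 ‖ 16.0 = 1.308 kΩ.
Loaded-divider output: V_out = 4.90 × 0.4947 = 2.424 V.
(Unloaded: V_out = x·V_CC = 2.53 V.)

V_out ≈ 2.42 V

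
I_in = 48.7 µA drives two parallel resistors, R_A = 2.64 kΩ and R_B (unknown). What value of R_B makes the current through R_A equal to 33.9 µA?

R_B ≈ 6.05 kΩ

In a two-way split, I_A/I_in = R_B/(R_A + R_B).
33.9/48.7 = R_B/(R_A + R_B) → R_B = R_A · (0.6961)/(1 − 0.6961) = 2.64 × 2.291 = 6.047 kΩ.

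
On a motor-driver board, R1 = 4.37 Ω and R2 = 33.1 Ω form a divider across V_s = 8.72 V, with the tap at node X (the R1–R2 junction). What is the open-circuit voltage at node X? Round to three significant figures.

V_th is the unloaded tap voltage: V_s · R2/(R1+R2) = 8.72 × 0.8834 = 7.703 V.

V_th ≈ 7.70 V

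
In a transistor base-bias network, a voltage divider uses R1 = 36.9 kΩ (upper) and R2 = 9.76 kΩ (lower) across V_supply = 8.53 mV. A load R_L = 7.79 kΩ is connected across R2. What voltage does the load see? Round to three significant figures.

V_out ≈ 0.896 mV

The load sits in parallel with R2, giving an effective lower resistance R2' = R2·R_L/(R2+R_L) = 4.332 kΩ.
Now apply the divider: V_out = 8.53 × 0.1051 = 0.8962 mV.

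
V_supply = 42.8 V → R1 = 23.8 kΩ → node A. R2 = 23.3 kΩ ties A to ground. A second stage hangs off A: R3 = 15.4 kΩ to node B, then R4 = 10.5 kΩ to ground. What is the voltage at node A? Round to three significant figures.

V_A ≈ 14.6 V

Node A sees R2 in parallel with the series input of stage 2, R3 + R4 = 25.90 kΩ.
Effective lower resistance at A: R2 ‖ 25.90 = 12.27 kΩ.
V_A = 42.8 × 12.27/(23.8 + 12.27) = 14.56 V.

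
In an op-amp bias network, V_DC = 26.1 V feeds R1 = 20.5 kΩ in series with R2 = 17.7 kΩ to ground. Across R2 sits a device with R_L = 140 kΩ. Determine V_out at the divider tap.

V_out ≈ 11.3 V

The load sits in parallel with R2, giving an effective lower resistance R2' = R2·R_L/(R2+R_L) = 15.71 kΩ.
Then V_out = V_DC · R2'/(R1 + R2') = 26.1 × 15.71/36.21 = 11.33 V.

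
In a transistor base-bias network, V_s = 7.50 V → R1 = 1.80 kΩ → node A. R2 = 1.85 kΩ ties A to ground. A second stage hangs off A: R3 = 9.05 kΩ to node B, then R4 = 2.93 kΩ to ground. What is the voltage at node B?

Node A sees R2 in parallel with the series input of stage 2, R3 + R4 = 11.98 kΩ.
Effective lower resistance at A: R2 ‖ 11.98 = 1.603 kΩ.
First divider: V_A = V_s · 1.603/(1.80 + 1.603) = 3.532 V.
Then the unloaded second divider: V_B = V_A × R4/(R3+R4) = 3.532 × 0.2446 = 0.8639 V.

V_B ≈ 0.864 V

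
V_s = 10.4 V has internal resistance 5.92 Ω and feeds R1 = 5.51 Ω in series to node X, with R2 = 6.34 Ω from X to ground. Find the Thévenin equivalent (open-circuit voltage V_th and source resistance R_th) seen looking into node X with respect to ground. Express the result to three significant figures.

V_th ≈ 3.71 V, R_th ≈ 4.08 Ω

R1' = 5.92 + 5.51 = 11.43 Ω (source resistance + R1).
V_th is the unloaded tap voltage: V_s · R2/(R1'+R2) = 10.4 × 0.3568 = 3.711 V.
With V_s suppressed (replaced by a short), R_th = R1' ‖ R2 = (11.43 × 6.34)/(11.43 + 6.34) = 4.078 Ω.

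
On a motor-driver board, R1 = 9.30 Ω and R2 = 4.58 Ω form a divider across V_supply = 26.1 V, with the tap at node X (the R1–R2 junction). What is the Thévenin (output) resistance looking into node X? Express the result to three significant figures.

Zeroing V_supply shorts the top of R1 to ground, so R_th = R1 ‖ R2 = 3.069 Ω.

R_th ≈ 3.07 Ω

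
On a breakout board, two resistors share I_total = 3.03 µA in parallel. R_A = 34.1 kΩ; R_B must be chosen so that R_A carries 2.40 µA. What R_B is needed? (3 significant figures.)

R_B ≈ 130 kΩ

In a two-way split, I_A/I_total = R_B/(R_A + R_B).
With f = 0.7921, R_B = R_A · f/(1−f) = 34.1 × 3.810 = 129.9 kΩ.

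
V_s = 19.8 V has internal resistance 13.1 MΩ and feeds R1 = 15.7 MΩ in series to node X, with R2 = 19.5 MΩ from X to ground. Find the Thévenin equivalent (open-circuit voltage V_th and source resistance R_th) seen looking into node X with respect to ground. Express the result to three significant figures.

R1' = 13.1 + 15.7 = 28.80 MΩ (source resistance + R1).
Open-circuit (no load on X): V_th = V_s · R2/(R1' + R2) = 19.8 × 19.5/(28.80 + 19.5) = 7.994 V.
Looking into X with the source shorted: R_th = R1'·R2/(R1'+R2) = 28.80 × 19.5/48.30 = 11.63 MΩ.

V_th ≈ 7.99 V, R_th ≈ 11.6 MΩ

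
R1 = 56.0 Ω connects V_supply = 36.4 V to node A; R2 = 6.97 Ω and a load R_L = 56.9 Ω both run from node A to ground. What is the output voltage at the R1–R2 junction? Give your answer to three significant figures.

First combine the lower leg with the load: R2 ‖ R_L = 6.209 Ω.
Then V_out = V_supply · R2'/(R1 + R2') = 36.4 × 6.209/62.21 = 3.633 V.

V_out ≈ 3.63 V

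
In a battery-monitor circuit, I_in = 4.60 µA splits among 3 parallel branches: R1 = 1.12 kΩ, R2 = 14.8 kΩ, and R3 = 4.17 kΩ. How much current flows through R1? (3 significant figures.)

I ≈ 3.42 µA

Conductances: ΣG = 1/1.12 + 1/14.8 + 1/4.17 = 1.200 (1/kΩ).
By the current-divider rule, I = I_in · G_k/ΣG = 4.60 × 0.7439 = 3.422 µA.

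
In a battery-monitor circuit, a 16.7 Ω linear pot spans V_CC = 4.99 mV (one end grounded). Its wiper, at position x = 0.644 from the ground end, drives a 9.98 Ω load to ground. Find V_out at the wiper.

Split the track: R_lower = x·R_p = 10.75 Ω, R_upper = (1−x)·R_p = 5.945 Ω.
Lower segment in parallel with the load: 10.75 ‖ 9.98 = 5.176 Ω.
Then V_out = V_CC · 5.176/(5.945 + 5.176) = 2.323 mV.

V_out ≈ 2.32 mV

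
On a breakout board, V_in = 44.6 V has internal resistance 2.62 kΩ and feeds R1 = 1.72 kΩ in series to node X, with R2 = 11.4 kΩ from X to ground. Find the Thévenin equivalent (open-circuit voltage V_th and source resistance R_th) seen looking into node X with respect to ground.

V_th ≈ 32.3 V, R_th ≈ 3.14 kΩ

R1' = 2.62 + 1.72 = 4.340 kΩ (source resistance + R1).
V_th is the unloaded tap voltage: V_in · R2/(R1'+R2) = 44.6 × 0.7243 = 32.30 V.
With V_in suppressed (replaced by a short), R_th = R1' ‖ R2 = (4.340 × 11.4)/(4.340 + 11.4) = 3.143 kΩ.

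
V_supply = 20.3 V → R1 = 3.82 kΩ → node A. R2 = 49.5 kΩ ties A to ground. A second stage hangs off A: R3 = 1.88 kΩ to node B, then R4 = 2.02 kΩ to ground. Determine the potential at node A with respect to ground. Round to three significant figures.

Looking into the second stage from A: R3 + R4 = 3.900 kΩ appears in parallel with R2.
Effective lower resistance at A: R2 ‖ 3.900 = 3.615 kΩ.
V_A = 20.3 × 3.615/(3.82 + 3.615) = 9.870 V.

V_A ≈ 9.87 V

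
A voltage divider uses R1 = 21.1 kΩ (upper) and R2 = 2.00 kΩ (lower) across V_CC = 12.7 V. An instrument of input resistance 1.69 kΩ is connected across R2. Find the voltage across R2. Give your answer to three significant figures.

V_out ≈ 0.528 V

First combine the lower leg with the load: R2 ‖ R_L = 0.9160 kΩ.
Now apply the divider: V_out = 12.7 × 0.04161 = 0.5284 V.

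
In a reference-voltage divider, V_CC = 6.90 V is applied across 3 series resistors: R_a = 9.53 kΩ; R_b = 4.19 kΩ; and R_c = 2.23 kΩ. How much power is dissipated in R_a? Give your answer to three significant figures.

P ≈ 1.78 mW

Series current I = V_CC/ΣR = 6.90/15.95 = 0.4326 mA.
P = I²R = 0.1871 × 9.53 = 1.783 mW.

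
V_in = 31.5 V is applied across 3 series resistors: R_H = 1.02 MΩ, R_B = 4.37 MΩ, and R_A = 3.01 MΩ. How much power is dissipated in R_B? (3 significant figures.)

P ≈ 61.5 µW

The common current is I = 31.5/8.400 = 3.750 µA.
V(R_B) = I·R = 16.39 V; P = V·I = 16.39 × 3.750 = 61.45 µW.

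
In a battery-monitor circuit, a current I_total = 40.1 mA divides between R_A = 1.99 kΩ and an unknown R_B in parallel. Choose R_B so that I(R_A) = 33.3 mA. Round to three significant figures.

R_B ≈ 9.75 kΩ

Two-branch current divider: I_A = I_total · R_B/(R_A + R_B).
With f = 0.8304, R_B = R_A · f/(1−f) = 1.99 × 4.897 = 9.745 kΩ.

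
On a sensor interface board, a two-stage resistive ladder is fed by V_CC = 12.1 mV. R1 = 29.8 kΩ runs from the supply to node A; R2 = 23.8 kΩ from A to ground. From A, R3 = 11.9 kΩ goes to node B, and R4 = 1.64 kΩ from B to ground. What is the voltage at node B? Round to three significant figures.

Node A sees R2 in parallel with the series input of stage 2, R3 + R4 = 13.54 kΩ.
Effective lower resistance at A: R2 ‖ 13.54 = 8.630 kΩ.
So V_A = 12.1 × 0.2246 = 2.717 mV.
Stage 2 is unloaded, so V_B = V_A · R4/(R3+R4) = 2.717 × 1.64/13.54 = 0.3291 mV.

V_B ≈ 0.329 mV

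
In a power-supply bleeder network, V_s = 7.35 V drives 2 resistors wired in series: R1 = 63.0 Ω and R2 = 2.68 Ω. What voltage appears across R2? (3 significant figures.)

ΣR = 63.0 + 2.68 = 65.68 Ω.
By the voltage-divider rule, V = 7.35 × 2.680/65.68 = 0.2999 V.

V ≈ 0.300 V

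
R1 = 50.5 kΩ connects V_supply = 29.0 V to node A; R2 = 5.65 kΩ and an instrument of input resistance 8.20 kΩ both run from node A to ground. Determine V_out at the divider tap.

V_out ≈ 1.80 V

First combine the lower leg with the load: R2 ‖ R_L = 3.345 kΩ.
Voltage divider with the loaded lower leg: V_out = 29.0 × 3.345/(50.5 + 3.345) = 29.0 × 0.06212 = 1.802 V.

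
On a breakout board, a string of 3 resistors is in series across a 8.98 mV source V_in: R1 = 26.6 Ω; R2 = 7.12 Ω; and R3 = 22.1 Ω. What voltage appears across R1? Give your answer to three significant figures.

V ≈ 4.28 mV

Total series resistance ΣR = 26.6 + 7.12 + 22.1 = 55.82 Ω.
V = V_in · R/ΣR = 8.98 × 0.4765 = 4.279 mV.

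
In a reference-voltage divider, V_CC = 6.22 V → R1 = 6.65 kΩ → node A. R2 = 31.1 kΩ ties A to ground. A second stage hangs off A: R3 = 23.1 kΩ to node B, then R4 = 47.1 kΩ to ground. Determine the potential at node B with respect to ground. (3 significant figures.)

V_B ≈ 3.19 V

Node A sees R2 in parallel with the series input of stage 2, R3 + R4 = 70.20 kΩ.
R2 ‖ (R3+R4) = 21.55 kΩ.
First divider: V_A = V_CC · 21.55/(6.65 + 21.55) = 4.753 V.
V_B = V_A × 0.6709 = 3.189 V.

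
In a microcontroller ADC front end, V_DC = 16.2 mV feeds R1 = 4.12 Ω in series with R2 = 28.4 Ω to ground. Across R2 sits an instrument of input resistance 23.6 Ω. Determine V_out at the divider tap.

First combine the lower leg with the load: R2 ‖ R_L = 12.89 Ω.
Now apply the divider: V_out = 16.2 × 0.7578 = 12.28 mV.
(Unloaded it would be 14.1 mV; the load pulls it down.)

V_out ≈ 12.3 mV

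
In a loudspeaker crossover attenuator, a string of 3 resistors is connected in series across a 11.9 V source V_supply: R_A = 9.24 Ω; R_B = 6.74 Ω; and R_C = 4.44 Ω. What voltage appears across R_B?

V ≈ 3.93 V

Total series resistance ΣR = 9.24 + 6.74 + 4.44 = 20.42 Ω.
V = V_supply · R/ΣR = 11.9 × 0.3301 = 3.928 V.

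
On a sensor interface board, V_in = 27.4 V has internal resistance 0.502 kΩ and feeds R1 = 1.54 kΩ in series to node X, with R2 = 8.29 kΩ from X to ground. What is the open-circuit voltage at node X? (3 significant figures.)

R1' = 0.502 + 1.54 = 2.042 kΩ (source resistance + R1).
With X open, the divider is unloaded: V_th = 27.4 × 8.29/10.33 = 21.98 V.

V_th ≈ 22.0 V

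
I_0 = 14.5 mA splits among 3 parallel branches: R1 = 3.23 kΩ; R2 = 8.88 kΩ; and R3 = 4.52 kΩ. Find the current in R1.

I ≈ 6.98 mA

ΣG = 1/3.23 + 1/8.88 + 1/4.52 = 0.6434.
R1 takes the fraction G_k/ΣG = 0.3096/0.6434 = 0.4812, so I = 14.5 × 0.4812 = 6.977 mA.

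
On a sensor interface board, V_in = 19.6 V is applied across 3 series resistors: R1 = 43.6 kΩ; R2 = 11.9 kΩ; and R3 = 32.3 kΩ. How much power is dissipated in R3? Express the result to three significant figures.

P ≈ 1.61 mW

The common current is I = 19.6/87.80 = 0.2232 mA.
P(R3) = I²·R3 = (0.2232)² × 32.3 = 1.610 mW.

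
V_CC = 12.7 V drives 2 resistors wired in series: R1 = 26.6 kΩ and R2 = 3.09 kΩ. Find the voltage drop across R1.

V ≈ 11.4 V

ΣR = 26.6 + 3.09 = 29.69 kΩ.
Voltage divider: V = V_CC · (26.60 / 29.69) = 12.7 × 0.8959 = 11.38 V.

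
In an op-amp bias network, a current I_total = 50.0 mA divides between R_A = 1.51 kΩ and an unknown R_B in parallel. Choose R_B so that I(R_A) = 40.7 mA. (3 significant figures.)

R_B ≈ 6.61 kΩ

In a two-way split, I_A/I_total = R_B/(R_A + R_B).
With f = 0.8140, R_B = R_A · f/(1−f) = 1.51 × 4.376 = 6.608 kΩ.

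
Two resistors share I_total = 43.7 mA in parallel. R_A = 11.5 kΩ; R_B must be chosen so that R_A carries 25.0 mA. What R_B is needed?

In a two-way split, I_A/I_total = R_B/(R_A + R_B).
With f = 0.5721, R_B = R_A · f/(1−f) = 11.5 × 1.337 = 15.37 kΩ.

R_B ≈ 15.4 kΩ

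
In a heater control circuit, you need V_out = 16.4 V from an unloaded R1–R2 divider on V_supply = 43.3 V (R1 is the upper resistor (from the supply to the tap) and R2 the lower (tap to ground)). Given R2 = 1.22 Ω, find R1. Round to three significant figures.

Required fraction k = V_out/V_supply = 0.3788.
Rearranging, R1 = R2·(1−k)/k = 1.22 × 1.640 = 2.001 Ω.

R1 ≈ 2.00 Ω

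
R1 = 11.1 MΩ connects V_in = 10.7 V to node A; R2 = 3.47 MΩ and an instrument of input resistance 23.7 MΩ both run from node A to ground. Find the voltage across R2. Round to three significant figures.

V_out ≈ 2.29 V

The load sits in parallel with R2, giving an effective lower resistance R2' = R2·R_L/(R2+R_L) = 3.027 MΩ.
Voltage divider with the loaded lower leg: V_out = 10.7 × 3.027/(11.1 + 3.027) = 10.7 × 0.2143 = 2.293 V.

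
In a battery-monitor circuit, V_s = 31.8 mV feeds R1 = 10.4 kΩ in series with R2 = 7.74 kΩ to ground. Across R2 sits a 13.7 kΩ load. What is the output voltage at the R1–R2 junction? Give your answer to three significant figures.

The load sits in parallel with R2, giving an effective lower resistance R2' = R2·R_L/(R2+R_L) = 4.946 kΩ.
Voltage divider with the loaded lower leg: V_out = 31.8 × 4.946/(10.4 + 4.946) = 31.8 × 0.3223 = 10.25 mV.

V_out ≈ 10.2 mV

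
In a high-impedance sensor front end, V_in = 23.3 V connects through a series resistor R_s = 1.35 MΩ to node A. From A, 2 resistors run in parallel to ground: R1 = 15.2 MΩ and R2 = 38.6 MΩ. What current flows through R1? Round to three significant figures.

Parallel bank: R_p = 1/(1/15.2 + 1/38.6) = 10.91 MΩ.
Node voltage V_A = V_in · R_p/(R_s + R_p) = 23.3 × 0.8898 = 20.73 V.
I(R1) = V_A / R1 = 20.73/15.2 = 1.364 µA.

I ≈ 1.36 µA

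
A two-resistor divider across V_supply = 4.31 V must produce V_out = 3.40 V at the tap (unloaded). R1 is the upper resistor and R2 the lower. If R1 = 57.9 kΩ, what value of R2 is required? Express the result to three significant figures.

The divider ratio is R2/(R1+R2) = 3.40/4.31 = 0.7889.
R2 = R1 · 0.7889/(1 − 0.7889) = 216.3 kΩ.

R2 ≈ 216 kΩ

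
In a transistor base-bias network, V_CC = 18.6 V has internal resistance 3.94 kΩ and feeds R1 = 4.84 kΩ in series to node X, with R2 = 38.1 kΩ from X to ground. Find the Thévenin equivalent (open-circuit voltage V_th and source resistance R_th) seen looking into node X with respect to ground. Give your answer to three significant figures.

V_th ≈ 15.1 V, R_th ≈ 7.14 kΩ

R1' = 3.94 + 4.84 = 8.780 kΩ (source resistance + R1).
V_th is the unloaded tap voltage: V_CC · R2/(R1'+R2) = 18.6 × 0.8127 = 15.12 V.
Zeroing V_CC shorts the top of R1' to ground, so R_th = R1' ‖ R2 = 7.136 kΩ.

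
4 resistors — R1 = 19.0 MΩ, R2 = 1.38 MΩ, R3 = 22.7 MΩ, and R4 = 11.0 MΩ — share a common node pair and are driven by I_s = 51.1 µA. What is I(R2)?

I ≈ 40.6 µA

ΣG = 1/19.0 + 1/1.38 + 1/22.7 + 1/11.0 = 0.9122.
Current divider: I(R2) = I_s · G_k/ΣG = 51.1 × (0.7246/0.9122) = 51.1 × 0.7944 = 40.59 µA.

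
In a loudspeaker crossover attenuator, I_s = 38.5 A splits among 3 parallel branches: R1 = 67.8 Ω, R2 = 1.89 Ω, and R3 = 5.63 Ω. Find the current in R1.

I ≈ 0.787 A

Total conductance ΣG = 1/67.8 + 1/1.89 + 1/5.63 = 0.7215 (units of 1/Ω).
Current divider: I(R1) = I_s · G_k/ΣG = 38.5 × (0.01475/0.7215) = 38.5 × 0.02044 = 0.7871 A.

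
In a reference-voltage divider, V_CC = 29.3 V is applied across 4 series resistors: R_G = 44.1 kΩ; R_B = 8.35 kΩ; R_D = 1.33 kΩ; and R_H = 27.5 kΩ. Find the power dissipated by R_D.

P ≈ 0.173 mW

Series current I = V_CC/ΣR = 29.3/81.28 = 0.3605 mA.
V(R_D) = I·R = 0.4794 V; P = V·I = 0.4794 × 0.3605 = 0.1728 mW.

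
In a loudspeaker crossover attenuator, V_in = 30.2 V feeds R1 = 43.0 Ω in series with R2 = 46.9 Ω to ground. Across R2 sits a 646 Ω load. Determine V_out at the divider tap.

V_out ≈ 15.2 V

First combine the lower leg with the load: R2 ‖ R_L = 43.73 Ω.
Then V_out = V_in · R2'/(R1 + R2') = 30.2 × 43.73/86.73 = 15.23 V.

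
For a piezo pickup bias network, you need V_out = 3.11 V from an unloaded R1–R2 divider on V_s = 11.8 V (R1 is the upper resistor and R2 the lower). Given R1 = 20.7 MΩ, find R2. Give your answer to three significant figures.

Required fraction k = V_out/V_s = 0.2636.
Rearranging, R2 = R1·k/(1−k) = 20.7 × 0.3579 = 7.408 MΩ.

R2 ≈ 7.41 MΩ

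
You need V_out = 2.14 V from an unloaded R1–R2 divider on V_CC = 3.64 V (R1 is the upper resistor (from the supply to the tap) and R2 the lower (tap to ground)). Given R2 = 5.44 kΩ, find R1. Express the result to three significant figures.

R1 ≈ 3.81 kΩ

V_out/V_CC = R2/(R1+R2) = 0.5879.
Rearranging, R1 = R2·(1−k)/k = 5.44 × 0.7009 = 3.813 kΩ.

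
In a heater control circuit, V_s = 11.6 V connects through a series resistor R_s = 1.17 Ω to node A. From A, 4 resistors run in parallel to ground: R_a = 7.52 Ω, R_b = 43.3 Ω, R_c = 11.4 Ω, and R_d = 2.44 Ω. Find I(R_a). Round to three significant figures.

I ≈ 0.874 A

Parallel bank: R_p = 1/(1/7.52 + 1/43.3 + 1/11.4 + 1/2.44) = 1.530 Ω.
V_A by voltage divider: V_A = 11.6 × 1.530/(1.17 + 1.530) = 6.573 V.
Branch current I = V_A/R_a = 6.573/7.52 = 0.8741 A.
(Equivalently: I_total = 4.296 A, then current-divider fraction G_k/ΣG = 0.2034.)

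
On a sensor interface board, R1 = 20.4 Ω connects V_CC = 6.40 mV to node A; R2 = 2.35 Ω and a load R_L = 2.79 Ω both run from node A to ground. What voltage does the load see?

V_out ≈ 0.377 mV

R2 ‖ R_L = (2.35 × 2.79)/(2.35 + 2.79) = 1.276 Ω.
Then V_out = V_CC · R2'/(R1 + R2') = 6.40 × 1.276/21.68 = 0.3766 mV.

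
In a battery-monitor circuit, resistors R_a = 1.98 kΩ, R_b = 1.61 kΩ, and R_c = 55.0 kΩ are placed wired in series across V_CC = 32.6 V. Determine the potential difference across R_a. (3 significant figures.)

ΣR = 1.98 + 1.61 + 55.0 = 58.59 kΩ.
Voltage divider: V = V_CC · (1.980 / 58.59) = 32.6 × 0.03379 = 1.102 V.

V ≈ 1.10 V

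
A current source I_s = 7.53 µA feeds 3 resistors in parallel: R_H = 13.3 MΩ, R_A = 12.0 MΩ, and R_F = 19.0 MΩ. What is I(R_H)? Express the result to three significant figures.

ΣG = 1/13.3 + 1/12.0 + 1/19.0 = 0.2112.
R_H takes the fraction G_k/ΣG = 0.07519/0.2112 = 0.3561, so I = 7.53 × 0.3561 = 2.681 µA.

I ≈ 2.68 µA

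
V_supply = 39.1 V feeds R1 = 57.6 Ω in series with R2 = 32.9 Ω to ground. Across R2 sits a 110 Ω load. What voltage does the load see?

The load sits in parallel with R2, giving an effective lower resistance R2' = R2·R_L/(R2+R_L) = 25.33 Ω.
Then V_out = V_supply · R2'/(R1 + R2') = 39.1 × 25.33/82.93 = 11.94 V.
(Unloaded it would be 14.2 V; the load pulls it down.)

V_out ≈ 11.9 V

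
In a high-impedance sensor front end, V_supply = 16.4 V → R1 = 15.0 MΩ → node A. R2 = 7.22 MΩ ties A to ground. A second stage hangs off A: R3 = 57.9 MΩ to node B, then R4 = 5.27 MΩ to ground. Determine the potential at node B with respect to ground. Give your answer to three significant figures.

V_B ≈ 0.413 V

Node A sees R2 in parallel with the series input of stage 2, R3 + R4 = 63.17 MΩ.
R2 ‖ (R3+R4) = 6.479 MΩ.
So V_A = 16.4 × 0.3017 = 4.947 V.
Then the unloaded second divider: V_B = V_A × R4/(R3+R4) = 4.947 × 0.08343 = 0.4127 V.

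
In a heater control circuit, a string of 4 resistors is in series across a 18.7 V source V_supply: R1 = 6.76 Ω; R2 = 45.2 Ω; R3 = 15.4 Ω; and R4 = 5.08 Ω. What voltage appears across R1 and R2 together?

V ≈ 13.4 V

Series total: ΣR = 6.76 + 45.2 + 15.4 + 5.08 = 72.44 Ω.
R_{R1..R2} = 6.76 + 45.2 = 51.96 Ω.
By the voltage-divider rule, V = 18.7 × 51.96/72.44 = 13.41 V.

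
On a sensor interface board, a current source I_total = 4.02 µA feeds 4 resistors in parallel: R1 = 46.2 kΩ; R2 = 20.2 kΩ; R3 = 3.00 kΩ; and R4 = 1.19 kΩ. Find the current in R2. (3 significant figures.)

Total conductance ΣG = 1/46.2 + 1/20.2 + 1/3.00 + 1/1.19 = 1.245 (units of 1/kΩ).
R2 takes the fraction G_k/ΣG = 0.04950/1.245 = 0.03977, so I = 4.02 × 0.03977 = 0.1599 µA.

I ≈ 0.160 µA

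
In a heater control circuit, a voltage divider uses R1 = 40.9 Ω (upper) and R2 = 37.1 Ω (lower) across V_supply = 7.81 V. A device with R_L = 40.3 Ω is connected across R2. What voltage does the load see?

V_out ≈ 2.51 V

First combine the lower leg with the load: R2 ‖ R_L = 19.32 Ω.
Now apply the divider: V_out = 7.81 × 0.3208 = 2.505 V.
(Unloaded it would be 3.71 V; the load pulls it down.)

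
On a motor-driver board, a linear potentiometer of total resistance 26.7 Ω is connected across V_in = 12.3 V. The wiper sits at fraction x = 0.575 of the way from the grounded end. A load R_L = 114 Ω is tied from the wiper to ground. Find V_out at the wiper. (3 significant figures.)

Split the track: R_lower = x·R_p = 15.35 Ω, R_upper = (1−x)·R_p = 11.35 Ω.
Lower segment in parallel with the load: 15.35 ‖ 114 = 13.53 Ω.
Loaded-divider output: V_out = 12.3 × 0.5439 = 6.690 V.

V_out ≈ 6.69 V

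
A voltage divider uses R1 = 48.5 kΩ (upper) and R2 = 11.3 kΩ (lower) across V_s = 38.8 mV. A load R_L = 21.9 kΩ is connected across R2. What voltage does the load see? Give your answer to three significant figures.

V_out ≈ 5.17 mV

First combine the lower leg with the load: R2 ‖ R_L = 7.454 kΩ.
Voltage divider with the loaded lower leg: V_out = 38.8 × 7.454/(48.5 + 7.454) = 38.8 × 0.1332 = 5.169 mV.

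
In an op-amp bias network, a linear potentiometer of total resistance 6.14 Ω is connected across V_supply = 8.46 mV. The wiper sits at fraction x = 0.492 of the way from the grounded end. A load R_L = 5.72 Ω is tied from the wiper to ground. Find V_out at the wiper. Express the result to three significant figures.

V_out ≈ 3.28 mV

The pot divides into 3.119 Ω above the wiper and 3.021 Ω below.
R_L loads the lower segment: effective lower R = 1.977 Ω.
V_out = 8.46 × 1.977/(3.119 + 1.977) = 3.282 mV.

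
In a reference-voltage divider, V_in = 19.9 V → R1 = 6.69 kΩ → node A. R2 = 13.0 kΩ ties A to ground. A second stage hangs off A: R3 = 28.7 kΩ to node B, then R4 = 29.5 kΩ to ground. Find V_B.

Node A sees R2 in parallel with the series input of stage 2, R3 + R4 = 58.20 kΩ.
R2 ‖ (R3+R4) = 10.63 kΩ.
First divider: V_A = V_in · 10.63/(6.69 + 10.63) = 12.21 V.
V_B = V_A × 0.5069 = 6.190 V.

V_B ≈ 6.19 V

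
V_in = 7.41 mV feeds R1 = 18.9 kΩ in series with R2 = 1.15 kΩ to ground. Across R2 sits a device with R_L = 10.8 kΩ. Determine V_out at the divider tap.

V_out ≈ 0.386 mV

R2 ‖ R_L = (1.15 × 10.8)/(1.15 + 10.8) = 1.039 kΩ.
Then V_out = V_in · R2'/(R1 + R2') = 7.41 × 1.039/19.94 = 0.3862 mV.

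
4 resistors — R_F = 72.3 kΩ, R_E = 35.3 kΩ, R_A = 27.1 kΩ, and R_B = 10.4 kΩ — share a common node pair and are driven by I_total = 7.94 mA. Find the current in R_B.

I ≈ 4.36 mA

Conductances: ΣG = 1/72.3 + 1/35.3 + 1/27.1 + 1/10.4 = 0.1752 (1/kΩ).
Current divider: I(R_B) = I_total · G_k/ΣG = 7.94 × (0.09615/0.1752) = 7.94 × 0.5488 = 4.357 mA.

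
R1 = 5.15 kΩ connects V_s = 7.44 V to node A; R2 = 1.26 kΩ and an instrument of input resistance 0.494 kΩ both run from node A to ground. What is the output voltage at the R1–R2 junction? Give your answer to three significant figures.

V_out ≈ 0.480 V

R2 ‖ R_L = (1.26 × 0.494)/(1.26 + 0.494) = 0.3549 kΩ.
Then V_out = V_s · R2'/(R1 + R2') = 7.44 × 0.3549/5.505 = 0.4796 V.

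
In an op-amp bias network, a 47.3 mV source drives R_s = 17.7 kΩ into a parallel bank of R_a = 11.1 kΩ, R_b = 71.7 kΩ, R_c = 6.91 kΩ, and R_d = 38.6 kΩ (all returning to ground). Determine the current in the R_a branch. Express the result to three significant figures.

Combine the parallel branches: R_p = (1/11.1 + 1/71.7 + 1/6.91 + 1/38.6)⁻¹ = 3.641 kΩ.
Node voltage V_A = V_CC · R_p/(R_s + R_p) = 47.3 × 0.1706 = 8.070 mV.
Branch current I = V_A/R_a = 8.070/11.1 = 0.7270 µA.
(Check via current divider: I_total = 2.216 µA; share G_k/ΣG = 0.3280 → same result.)

I ≈ 0.727 µA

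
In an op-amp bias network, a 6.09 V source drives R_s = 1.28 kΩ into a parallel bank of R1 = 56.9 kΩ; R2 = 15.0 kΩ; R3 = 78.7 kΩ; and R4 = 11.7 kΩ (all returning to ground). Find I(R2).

Combine the parallel branches: R_p = (1/56.9 + 1/15.0 + 1/78.7 + 1/11.7)⁻¹ = 5.482 kΩ.
V_A = 6.09 × 5.482/6.762 = 4.937 V.
Branch current I = V_A/R2 = 4.937/15.0 = 0.3291 mA.

I ≈ 0.329 mA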